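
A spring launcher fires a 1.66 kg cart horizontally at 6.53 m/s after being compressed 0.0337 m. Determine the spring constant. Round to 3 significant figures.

Spring PE at full compression equals KE at release: ½kx² = ½mv²
k = mv²/x² = (1.66)(6.53)²/(0.0337)² = 62327 N/m

k = 62300 N/m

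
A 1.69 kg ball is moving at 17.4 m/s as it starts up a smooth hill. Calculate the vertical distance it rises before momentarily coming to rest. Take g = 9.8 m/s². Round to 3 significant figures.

h = 15.4 m

Setting KE at the bottom equal to PE gained: ½mv² = mgh
h = v²/(2g) = 17.4²/(2 × 9.8) = 15.45 m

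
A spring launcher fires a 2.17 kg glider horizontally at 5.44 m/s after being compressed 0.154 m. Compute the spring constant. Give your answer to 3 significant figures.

k = 2710 N/m

½kx² = ½mv²
k = mv²/x² = (2.17)(5.44)²/(0.154)² = 2708 N/m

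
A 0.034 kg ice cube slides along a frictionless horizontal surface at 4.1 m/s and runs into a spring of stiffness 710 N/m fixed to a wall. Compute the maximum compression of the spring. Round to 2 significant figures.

All KE is stored as spring PE at maximum compression: ½mv² = ½kx²
x = v√(m/k) = 4.1 × √(0.034/710) = 0.02837 m

x = 0.028 m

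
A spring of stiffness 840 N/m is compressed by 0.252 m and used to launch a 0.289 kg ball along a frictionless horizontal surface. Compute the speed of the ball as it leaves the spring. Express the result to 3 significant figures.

Spring PE converts entirely to kinetic energy: ½kx² = ½mv²
v = x√(k/m) = 0.252 × √(840/0.289) = 13.59 m/s

v = 13.6 m/s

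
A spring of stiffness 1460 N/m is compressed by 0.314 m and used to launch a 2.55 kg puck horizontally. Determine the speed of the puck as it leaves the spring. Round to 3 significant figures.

v = 7.51 m/s

The puck leaves the spring when the spring is at natural length, so ½kx² = ½mv²
v = x√(k/m) = 0.314 × √(1460/2.55) = 7.513 m/s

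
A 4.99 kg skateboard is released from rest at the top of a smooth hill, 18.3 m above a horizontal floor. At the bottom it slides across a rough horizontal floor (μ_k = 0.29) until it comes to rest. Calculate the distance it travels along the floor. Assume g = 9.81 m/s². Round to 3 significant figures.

d = 63.1 m

Energy bookkeeping (friction removes W_f = μ_k N d):
At rest all PE has been dissipated by friction: mgh = μ_k m g d
d = h/μ_k = 18.3/0.29 = 63.10 m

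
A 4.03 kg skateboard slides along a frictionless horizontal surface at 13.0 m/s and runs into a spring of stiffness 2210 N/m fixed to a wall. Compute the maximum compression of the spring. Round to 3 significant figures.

Conservation of energy between contact and max compression: ½mv² = ½kx²
x = v√(m/k) = 13.0 × √(4.03/2210) = 0.5551 m

x = 0.555 m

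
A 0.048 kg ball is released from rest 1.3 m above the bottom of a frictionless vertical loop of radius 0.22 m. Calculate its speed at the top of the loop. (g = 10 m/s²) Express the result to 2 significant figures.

v = 4.1 m/s

Energy conservation: mgh = ½mv_top² + mg(2r)
v_top² = 2g(h − 2r) = 2(10)(1.3 − 0.4400) = 17.20
v_top = 4.147 m/s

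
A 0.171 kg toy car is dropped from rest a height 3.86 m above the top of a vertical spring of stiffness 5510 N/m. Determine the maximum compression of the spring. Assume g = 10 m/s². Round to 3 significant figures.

x = 0.0493 m

Take the reference level at the top of the uncompressed spring. At max compression the car has fallen H + x and is momentarily at rest:
mg(H + x) = ½kx²
½(5510)x² − (0.171)(10)x − (0.171)(10)(3.86) = 0
2755x² − 1.710x − 6.601 = 0
x = [1.710 + √(2.924 + 72739)]/(2 × 2755) = 0.04926 m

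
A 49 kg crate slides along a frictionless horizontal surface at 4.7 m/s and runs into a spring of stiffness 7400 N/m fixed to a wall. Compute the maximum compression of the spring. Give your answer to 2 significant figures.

x = 0.38 m

Conservation of energy between contact and max compression: ½mv² = ½kx²
x = v√(m/k) = 4.7 × √(49/7400) = 0.3825 m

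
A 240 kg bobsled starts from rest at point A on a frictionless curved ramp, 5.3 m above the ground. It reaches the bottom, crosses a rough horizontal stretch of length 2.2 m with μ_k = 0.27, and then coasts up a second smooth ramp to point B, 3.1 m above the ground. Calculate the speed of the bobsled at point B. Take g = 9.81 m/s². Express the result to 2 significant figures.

Energy at A: mgh₁ = (240)(9.81)(5.3) = 12478 J
Friction loss: W_f = μ_k mg d = 1399 J
At B: ½mv² + mgh₂ = mgh₁ − W_f
½mv² = 12478 − 1399 − 7298.6 = 3781.2 J
v = √(2 × 3781.2/240) = 5.613 m/s

v = 5.6 m/s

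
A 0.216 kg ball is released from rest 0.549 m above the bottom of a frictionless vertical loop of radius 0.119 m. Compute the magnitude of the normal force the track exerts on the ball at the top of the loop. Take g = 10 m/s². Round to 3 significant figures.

N = 9.13 N

Energy from release to top (height 2r): mgh = ½mv_top² + mg(2r)
v_top² = 2g(h − 2r) = 2(10)(0.549 − 0.2380) = 6.2200 m²/s²
At the top, both N and weight point toward the centre: N + mg = mv_top²/r
N = m(v_top²/r − g) = 0.216(6.2200/0.119 − 10) = 9.130 N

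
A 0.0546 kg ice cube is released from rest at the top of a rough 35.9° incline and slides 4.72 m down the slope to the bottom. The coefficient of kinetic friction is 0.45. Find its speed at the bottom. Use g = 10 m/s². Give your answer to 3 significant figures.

Work–energy: mg(L sinθ) − μ_k(mg cosθ)L = ½mv²
mgh = mgL sinθ = (0.0546)(10)(4.72)sin35.9° = 1.5112 J
W_f = μ_k mg cosθ · L = (0.45)(0.0546)(10)cos35.9°·4.72 = 0.9394 J
½mv² = 1.5112 − 0.9394 = 0.57174 J
v = √(2 × 0.57174/0.0546) = 4.576 m/s

v = 4.58 m/s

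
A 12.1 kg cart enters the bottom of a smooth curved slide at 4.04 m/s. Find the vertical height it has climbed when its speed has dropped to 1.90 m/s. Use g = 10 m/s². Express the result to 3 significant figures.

Energy balance between the two points: ½mv₁² = ½mv₂² + mgh
h = (v₁² − v₂²)/(2g) = (4.04² − 1.90²)/(2 × 10) = 0.6356 m

h = 0.636 m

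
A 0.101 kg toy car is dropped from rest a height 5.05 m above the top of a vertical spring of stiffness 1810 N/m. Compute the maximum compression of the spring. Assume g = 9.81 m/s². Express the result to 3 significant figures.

Measuring PE from the top of the relaxed spring, at max compression the car has dropped H + x with zero KE, so:
mg(H + x) = ½kx²
½(1810)x² − (0.101)(9.81)x − (0.101)(9.81)(5.05) = 0
905.0x² − 0.9908x − 5.004 = 0
x = [0.9908 + √(0.9817 + 18113)]/(2 × 905.0) = 0.07491 m

x = 0.0749 m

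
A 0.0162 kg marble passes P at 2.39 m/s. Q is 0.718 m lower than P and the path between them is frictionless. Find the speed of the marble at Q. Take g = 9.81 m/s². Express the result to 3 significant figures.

v = 4.45 m/s

Mechanical energy is conserved (no friction): ½mv₀² + mgh = ½mv²
The mass cancels from both sides.
v² = v₀² + 2gh = (2.39)² + 2(9.81)(0.718) = 19.799
v = √19.799 = 4.450 m/s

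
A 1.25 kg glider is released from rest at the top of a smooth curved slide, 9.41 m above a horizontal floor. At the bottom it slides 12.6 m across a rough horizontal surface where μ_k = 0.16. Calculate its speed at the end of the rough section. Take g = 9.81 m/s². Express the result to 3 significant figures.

v = 12.0 m/s

Applying the work–energy principle:
mgh = ½mv² + μ_k m g d
W_f = μ_k mg d = (0.16)(1.25)(9.81)(12.6) = 24.72 J
½mv² = mgh − W_f = 115.39 − 24.72 = 90.669 J
v = √(2 × 90.669/1.25) = 12.04 m/s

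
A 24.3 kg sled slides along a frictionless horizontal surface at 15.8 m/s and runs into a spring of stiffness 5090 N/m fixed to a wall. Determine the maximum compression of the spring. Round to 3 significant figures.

x = 1.09 m

All KE is stored as spring PE at maximum compression: ½mv² = ½kx²
x = v√(m/k) = 15.8 × √(24.3/5090) = 1.092 m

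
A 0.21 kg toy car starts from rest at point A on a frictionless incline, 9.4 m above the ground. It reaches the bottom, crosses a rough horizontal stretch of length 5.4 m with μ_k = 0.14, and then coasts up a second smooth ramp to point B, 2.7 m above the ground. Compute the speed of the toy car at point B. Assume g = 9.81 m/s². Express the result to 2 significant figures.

Energy at A: mgh₁ = (0.21)(9.81)(9.4) = 19.365 J
Friction loss: W_f = μ_k mg d = 1.557 J
At B: ½mv² + mgh₂ = mgh₁ − W_f
½mv² = 19.365 − 1.557 − 5.5623 = 12.245 J
v = √(2 × 12.245/0.21) = 10.80 m/s

v = 11 m/s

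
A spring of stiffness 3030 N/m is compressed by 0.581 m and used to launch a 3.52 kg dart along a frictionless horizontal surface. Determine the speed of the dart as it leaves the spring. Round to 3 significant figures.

Conservation of energy: ½kx² = ½mv²
v = x√(k/m) = 0.581 × √(3030/3.52) = 17.05 m/s

v = 17.0 m/s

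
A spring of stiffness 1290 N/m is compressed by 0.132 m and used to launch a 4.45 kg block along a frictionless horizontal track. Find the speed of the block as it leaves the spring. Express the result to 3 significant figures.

Conservation of energy: ½kx² = ½mv²
v = x√(k/m) = 0.132 × √(1290/4.45) = 2.247 m/s

v = 2.25 m/s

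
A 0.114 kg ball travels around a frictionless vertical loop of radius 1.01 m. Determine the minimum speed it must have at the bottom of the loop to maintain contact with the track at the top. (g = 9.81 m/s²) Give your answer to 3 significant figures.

At the top: mg = mv_top²/r ⇒ v_top² = gr = 9.908 m²/s²
Energy from bottom to top (height 2r): ½mv_bot² = ½mv_top² + mg(2r)
v_bot² = gr + 4gr = 5gr = 49.54
v_bot = √(5gr) = 7.039 m/s

v = 7.04 m/s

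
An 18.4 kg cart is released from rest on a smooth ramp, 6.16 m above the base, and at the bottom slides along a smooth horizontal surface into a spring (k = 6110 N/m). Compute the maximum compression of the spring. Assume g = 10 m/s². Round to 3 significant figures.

Gravitational PE at the top equals spring PE at max compression: mgh = ½kx²
x = √(2mgh/k) = √(2 × 18.4 × 10 × 6.16 / 6110) = 0.6091 m

x = 0.609 m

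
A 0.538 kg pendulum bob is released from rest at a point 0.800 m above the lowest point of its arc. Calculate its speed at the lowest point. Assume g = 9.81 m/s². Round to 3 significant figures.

v = 3.96 m/s

Mechanical energy is conserved (no friction): mgh = ½mv²
The mass cancels from both sides.
v = √(2gh) = √(2 × 9.81 × 0.800) = √15.696 = 3.962 m/s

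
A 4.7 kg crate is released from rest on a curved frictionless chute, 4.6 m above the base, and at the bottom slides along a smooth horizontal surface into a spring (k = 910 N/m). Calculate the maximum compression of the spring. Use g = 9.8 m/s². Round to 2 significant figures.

x = 0.68 m

At max compression the crate is momentarily at rest: mgh = ½kx²
x = √(2mgh/k) = √(2 × 4.7 × 9.8 × 4.6 / 910) = 0.6824 m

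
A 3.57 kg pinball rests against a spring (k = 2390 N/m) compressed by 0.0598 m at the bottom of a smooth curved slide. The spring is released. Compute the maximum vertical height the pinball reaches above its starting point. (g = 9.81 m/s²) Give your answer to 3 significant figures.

At maximum height the pinball is at rest, so ½kx² = mgh
h = kx²/(2mg) = (2390)(0.0598)²/(2 × 3.57 × 9.81) = 0.1220 m

h = 0.122 m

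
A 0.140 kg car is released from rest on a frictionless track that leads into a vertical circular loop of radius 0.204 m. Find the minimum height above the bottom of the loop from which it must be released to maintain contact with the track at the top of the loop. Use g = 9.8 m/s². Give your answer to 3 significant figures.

At the top, for minimum speed gravity alone supplies the centripetal force: mg = mv_top²/r ⇒ v_top² = gr = 1.999 m²/s²
Energy conservation from release height h to the top (height 2r): mgh = ½mv_top² + mg(2r)
h = v_top²/(2g) + 2r = r/2 + 2r = 5r/2 = 0.5100 m

h = 0.510 m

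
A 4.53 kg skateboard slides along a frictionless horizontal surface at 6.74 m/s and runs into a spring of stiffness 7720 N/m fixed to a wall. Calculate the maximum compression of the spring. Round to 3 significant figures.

x = 0.163 m

Conservation of energy between contact and max compression: ½mv² = ½kx²
x = v√(m/k) = 6.74 × √(4.53/7720) = 0.1633 m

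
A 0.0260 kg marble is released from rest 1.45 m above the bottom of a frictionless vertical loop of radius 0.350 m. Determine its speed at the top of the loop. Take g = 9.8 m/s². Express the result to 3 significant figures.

v = 3.83 m/s

Energy conservation: mgh = ½mv_top² + mg(2r)
v_top² = 2g(h − 2r) = 2(9.8)(1.45 − 0.7000) = 14.70
v_top = 3.834 m/s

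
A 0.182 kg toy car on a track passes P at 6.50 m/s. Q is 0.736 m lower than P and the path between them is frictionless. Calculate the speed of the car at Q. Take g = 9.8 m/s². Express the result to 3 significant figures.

v = 7.53 m/s

Energy conservation between the two points: ½mv₀² + mgh = ½mv²
v² = v₀² + 2gh = (6.50)² + 2(9.8)(0.736) = 56.676
v = √56.676 = 7.528 m/s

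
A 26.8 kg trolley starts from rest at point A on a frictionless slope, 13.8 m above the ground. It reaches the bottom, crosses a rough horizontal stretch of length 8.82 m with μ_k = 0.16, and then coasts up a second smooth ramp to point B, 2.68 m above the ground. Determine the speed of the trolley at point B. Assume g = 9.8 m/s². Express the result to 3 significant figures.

Energy at A: mgh₁ = (26.8)(9.8)(13.8) = 3624.4 J
Friction loss: W_f = μ_k mg d = 370.6 J
At B: ½mv² + mgh₂ = mgh₁ − W_f
½mv² = 3624.4 − 370.6 − 703.88 = 2549.9 J
v = √(2 × 2549.9/26.8) = 13.79 m/s

v = 13.8 m/s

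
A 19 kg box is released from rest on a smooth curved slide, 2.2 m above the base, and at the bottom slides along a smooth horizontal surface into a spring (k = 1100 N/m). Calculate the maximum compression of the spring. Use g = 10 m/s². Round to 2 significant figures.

Energy conservation (no friction) from release to max compression: mgh = ½kx²
x = √(2mgh/k) = √(2 × 19 × 10 × 2.2 / 1100) = 0.8718 m

x = 0.87 m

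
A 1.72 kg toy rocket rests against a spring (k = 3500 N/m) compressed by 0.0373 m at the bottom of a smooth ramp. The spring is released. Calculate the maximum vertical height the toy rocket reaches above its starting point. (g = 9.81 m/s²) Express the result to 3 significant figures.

At maximum height the toy rocket is at rest, so ½kx² = mgh
h = kx²/(2mg) = (3500)(0.0373)²/(2 × 1.72 × 9.81) = 0.1443 m

h = 0.144 m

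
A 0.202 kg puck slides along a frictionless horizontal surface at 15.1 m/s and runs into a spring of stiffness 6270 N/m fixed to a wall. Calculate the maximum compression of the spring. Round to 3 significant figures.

At max compression the puck is momentarily at rest: ½mv² = ½kx²
x = v√(m/k) = 15.1 × √(0.202/6270) = 0.08571 m

x = 0.0857 m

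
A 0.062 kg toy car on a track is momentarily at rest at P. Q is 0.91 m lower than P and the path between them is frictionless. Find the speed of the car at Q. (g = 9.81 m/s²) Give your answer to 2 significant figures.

Mechanical energy is conserved (no friction): mgh = ½mv²
v = √(2gh) = √(2 × 9.81 × 0.91) = √17.854 = 4.225 m/s

v = 4.2 m/s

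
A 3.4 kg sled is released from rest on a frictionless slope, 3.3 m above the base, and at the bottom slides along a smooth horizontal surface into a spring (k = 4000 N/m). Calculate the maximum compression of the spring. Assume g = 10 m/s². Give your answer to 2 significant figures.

x = 0.24 m

Energy conservation (no friction) from release to max compression: mgh = ½kx²
x = √(2mgh/k) = √(2 × 3.4 × 10 × 3.3 / 4000) = 0.2369 m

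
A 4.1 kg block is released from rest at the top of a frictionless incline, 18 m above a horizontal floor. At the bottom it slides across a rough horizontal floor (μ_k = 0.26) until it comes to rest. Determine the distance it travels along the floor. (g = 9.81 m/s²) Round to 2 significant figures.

d = 69 m

Energy at the top = energy at the end + work done against friction:
At rest all PE has been dissipated by friction: mgh = μ_k m g d
d = h/μ_k = 18/0.26 = 69.23 m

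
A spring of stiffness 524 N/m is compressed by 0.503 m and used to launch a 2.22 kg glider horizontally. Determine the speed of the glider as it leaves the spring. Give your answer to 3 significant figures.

The glider leaves the spring when the spring is at natural length, so ½kx² = ½mv²
v = x√(k/m) = 0.503 × √(524/2.22) = 7.728 m/s

v = 7.73 m/s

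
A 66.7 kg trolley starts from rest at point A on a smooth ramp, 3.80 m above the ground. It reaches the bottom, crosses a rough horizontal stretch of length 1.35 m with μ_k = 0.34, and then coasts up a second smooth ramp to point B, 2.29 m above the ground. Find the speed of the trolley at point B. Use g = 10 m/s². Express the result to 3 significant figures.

Energy at A: mgh₁ = (66.7)(10)(3.80) = 2534.6 J
Friction loss: W_f = μ_k mg d = 306.2 J
At B: ½mv² + mgh₂ = mgh₁ − W_f
½mv² = 2534.6 − 306.2 − 1527.4 = 701.02 J
v = √(2 × 701.02/66.7) = 4.585 m/s

v = 4.58 m/s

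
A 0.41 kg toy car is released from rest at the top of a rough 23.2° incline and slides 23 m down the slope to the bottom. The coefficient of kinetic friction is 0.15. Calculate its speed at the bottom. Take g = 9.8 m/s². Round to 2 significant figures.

v = 11 m/s

Taking the bottom as reference, mgh = ½mv² + μ_k N L with h = L sinθ, N = mg cosθ:
mgh = mgL sinθ = (0.41)(9.8)(23)sin23.2° = 36.406 J
W_f = μ_k mg cosθ · L = (0.15)(0.41)(9.8)cos23.2°·23 = 12.74 J
½mv² = 36.406 − 12.74 = 23.665 J
v = √(2 × 23.665/0.41) = 10.74 m/s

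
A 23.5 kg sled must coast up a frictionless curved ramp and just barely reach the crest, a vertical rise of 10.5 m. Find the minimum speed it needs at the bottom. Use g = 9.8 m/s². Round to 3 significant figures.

At the top it is momentarily at rest, so all KE converts to PE: ½mv² = mgh
v = √(2gh) = √(2 × 9.8 × 10.5) = 14.35 m/s

v = 14.3 m/s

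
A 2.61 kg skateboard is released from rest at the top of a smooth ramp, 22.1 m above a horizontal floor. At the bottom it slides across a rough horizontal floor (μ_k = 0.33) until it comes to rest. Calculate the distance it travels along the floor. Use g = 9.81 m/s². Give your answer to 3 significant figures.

d = 67.0 m

Energy bookkeeping (friction removes W_f = μ_k N d):
At rest all PE has been dissipated by friction: mgh = μ_k m g d
d = h/μ_k = 22.1/0.33 = 66.97 m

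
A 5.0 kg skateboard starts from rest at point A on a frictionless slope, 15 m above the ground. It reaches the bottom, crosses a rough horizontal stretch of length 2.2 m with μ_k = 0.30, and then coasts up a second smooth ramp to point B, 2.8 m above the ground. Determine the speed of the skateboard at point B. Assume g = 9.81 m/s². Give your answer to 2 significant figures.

v = 15 m/s

Energy at A: mgh₁ = (5.0)(9.81)(15) = 735.75 J
Friction loss: W_f = μ_k mg d = 32.37 J
At B: ½mv² + mgh₂ = mgh₁ − W_f
½mv² = 735.75 − 32.37 − 137.34 = 566.04 J
v = √(2 × 566.04/5.0) = 15.05 m/s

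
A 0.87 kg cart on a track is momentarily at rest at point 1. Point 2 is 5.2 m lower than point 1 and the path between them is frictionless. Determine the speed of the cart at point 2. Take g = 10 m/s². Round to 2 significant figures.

v = 10 m/s

Mechanical energy is conserved (no friction): mgh = ½mv²
The mass cancels from both sides.
v = √(2gh) = √(2 × 10 × 5.2) = √104.00 = 10.20 m/s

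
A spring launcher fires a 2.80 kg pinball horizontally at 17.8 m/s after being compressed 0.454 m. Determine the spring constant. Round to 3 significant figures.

½kx² = ½mv²
k = mv²/x² = (2.80)(17.8)²/(0.454)² = 4304 N/m

k = 4300 N/m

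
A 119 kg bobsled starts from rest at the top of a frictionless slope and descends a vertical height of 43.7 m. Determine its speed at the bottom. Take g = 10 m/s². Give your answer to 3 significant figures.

v = 29.6 m/s

Energy conservation between the two points: mgh = ½mv²
v = √(2gh) = √(2 × 10 × 43.7) = √874.00 = 29.56 m/s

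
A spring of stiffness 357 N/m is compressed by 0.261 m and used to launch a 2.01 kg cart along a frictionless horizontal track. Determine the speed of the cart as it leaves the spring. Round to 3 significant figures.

v = 3.48 m/s

The cart leaves the spring when the spring is at natural length, so ½kx² = ½mv²
v = x√(k/m) = 0.261 × √(357/2.01) = 3.478 m/s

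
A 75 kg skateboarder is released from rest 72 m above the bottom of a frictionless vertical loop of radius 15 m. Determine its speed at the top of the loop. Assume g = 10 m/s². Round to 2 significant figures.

v = 29 m/s

Energy conservation: mgh = ½mv_top² + mg(2r)
v_top² = 2g(h − 2r) = 2(10)(72 − 30.00) = 840.0
v_top = 28.98 m/s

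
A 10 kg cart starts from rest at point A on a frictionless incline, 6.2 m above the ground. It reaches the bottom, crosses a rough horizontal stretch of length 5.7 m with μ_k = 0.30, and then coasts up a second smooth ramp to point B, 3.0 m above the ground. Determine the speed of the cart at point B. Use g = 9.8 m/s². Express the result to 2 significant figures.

Energy at A: mgh₁ = (10)(9.8)(6.2) = 607.60 J
Friction loss: W_f = μ_k mg d = 167.6 J
At B: ½mv² + mgh₂ = mgh₁ − W_f
½mv² = 607.60 − 167.6 − 294.00 = 146.02 J
v = √(2 × 146.02/10) = 5.404 m/s

v = 5.4 m/s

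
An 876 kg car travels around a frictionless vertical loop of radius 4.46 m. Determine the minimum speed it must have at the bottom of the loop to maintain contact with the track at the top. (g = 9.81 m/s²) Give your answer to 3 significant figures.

At the top: mg = mv_top²/r ⇒ v_top² = gr = 43.75 m²/s²
Energy from bottom to top (height 2r): ½mv_bot² = ½mv_top² + mg(2r)
v_bot² = gr + 4gr = 5gr = 218.8
v_bot = √(5gr) = 14.79 m/s

v = 14.8 m/s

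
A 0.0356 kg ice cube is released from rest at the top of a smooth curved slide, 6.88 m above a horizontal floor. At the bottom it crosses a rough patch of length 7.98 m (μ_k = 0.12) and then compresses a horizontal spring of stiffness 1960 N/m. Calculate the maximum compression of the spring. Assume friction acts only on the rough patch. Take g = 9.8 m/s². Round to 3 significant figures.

x = 0.0459 m

Initial energy: E₁ = mgh = (0.0356)(9.8)(6.88) = 2.4003 J
Friction removes W_f = μ_k mg d = (0.12)(0.0356)(9.8)(7.98) = 0.3341 J
Energy reaching the spring: E = 2.4003 − 0.3341 = 2.0662 J
At max compression ½kx² = E ⇒ x = √(2E/k) = √(2 × 2.0662/1960) = 0.04592 m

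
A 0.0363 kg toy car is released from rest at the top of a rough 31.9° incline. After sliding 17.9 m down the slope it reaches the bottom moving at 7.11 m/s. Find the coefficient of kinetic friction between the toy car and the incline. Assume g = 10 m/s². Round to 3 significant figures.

mgh = ½mv² + μ_k (mg cosθ) L, with h = L sinθ
mgL sinθ = 3.4336 J; ½mv² = 0.91752 J
W_f = 3.4336 − 0.91752 = 2.516 J
μ_k = W_f/(mg cosθ · L) = 2.516/(0.3082 × 17.9) = 0.4561

μ_k = 0.456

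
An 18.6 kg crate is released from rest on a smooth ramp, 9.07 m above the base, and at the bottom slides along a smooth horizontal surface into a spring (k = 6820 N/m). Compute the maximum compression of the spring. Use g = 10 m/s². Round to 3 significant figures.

Gravitational PE at the top equals spring PE at max compression: mgh = ½kx²
x = √(2mgh/k) = √(2 × 18.6 × 10 × 9.07 / 6820) = 0.7034 m

x = 0.703 m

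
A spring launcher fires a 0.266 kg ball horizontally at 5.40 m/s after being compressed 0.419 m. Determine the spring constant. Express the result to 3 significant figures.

½kx² = ½mv²
k = mv²/x² = (0.266)(5.40)²/(0.419)² = 44.18 N/m

k = 44.2 N/m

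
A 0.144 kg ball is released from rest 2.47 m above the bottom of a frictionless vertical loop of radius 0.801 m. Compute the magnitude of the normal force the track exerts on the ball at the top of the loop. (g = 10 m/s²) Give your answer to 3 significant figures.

N = 1.68 N

Energy from release to top (height 2r): mgh = ½mv_top² + mg(2r)
v_top² = 2g(h − 2r) = 2(10)(2.47 − 1.602) = 17.360 m²/s²
At the top, both N and weight point toward the centre: N + mg = mv_top²/r
N = m(v_top²/r − g) = 0.144(17.360/0.801 − 10) = 1.681 N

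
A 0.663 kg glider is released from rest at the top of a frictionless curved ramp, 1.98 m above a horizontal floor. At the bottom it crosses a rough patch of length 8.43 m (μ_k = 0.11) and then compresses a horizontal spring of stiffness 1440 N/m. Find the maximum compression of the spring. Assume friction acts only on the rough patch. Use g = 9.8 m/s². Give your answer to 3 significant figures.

x = 0.0975 m

Initial energy: E₁ = mgh = (0.663)(9.8)(1.98) = 12.865 J
Friction removes W_f = μ_k mg d = (0.11)(0.663)(9.8)(8.43) = 6.025 J
Energy reaching the spring: E = 12.865 − 6.025 = 6.8398 J
At max compression ½kx² = E ⇒ x = √(2E/k) = √(2 × 6.8398/1440) = 0.09747 m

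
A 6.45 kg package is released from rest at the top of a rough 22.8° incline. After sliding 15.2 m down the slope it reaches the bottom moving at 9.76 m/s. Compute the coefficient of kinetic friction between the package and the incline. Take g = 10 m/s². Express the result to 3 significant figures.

μ_k = 0.0805

The energy dissipated by friction is the PE lost minus the KE gained:
mgL sinθ = 379.92 J; ½mv² = 307.21 J
W_f = 379.92 − 307.21 = 72.71 J
μ_k = W_f/(mg cosθ · L) = 72.71/(59.46 × 15.2) = 0.08045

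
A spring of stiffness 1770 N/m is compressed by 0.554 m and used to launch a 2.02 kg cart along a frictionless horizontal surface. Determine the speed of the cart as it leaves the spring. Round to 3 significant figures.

Conservation of energy: ½kx² = ½mv²
v = x√(k/m) = 0.554 × √(1770/2.02) = 16.40 m/s

v = 16.4 m/s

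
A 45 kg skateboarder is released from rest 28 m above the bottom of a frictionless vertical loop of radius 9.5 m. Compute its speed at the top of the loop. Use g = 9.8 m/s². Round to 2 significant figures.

v = 13 m/s

Energy conservation: mgh = ½mv_top² + mg(2r)
v_top² = 2g(h − 2r) = 2(9.8)(28 − 19.00) = 176.4
v_top = 13.28 m/s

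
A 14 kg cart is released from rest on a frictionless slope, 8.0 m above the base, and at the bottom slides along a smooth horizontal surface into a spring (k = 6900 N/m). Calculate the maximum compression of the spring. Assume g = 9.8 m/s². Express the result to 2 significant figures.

Energy conservation (no friction) from release to max compression: mgh = ½kx²
x = √(2mgh/k) = √(2 × 14 × 9.8 × 8.0 / 6900) = 0.5640 m

x = 0.56 m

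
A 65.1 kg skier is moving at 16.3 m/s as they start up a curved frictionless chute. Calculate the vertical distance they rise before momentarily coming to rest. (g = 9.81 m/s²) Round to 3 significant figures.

Setting KE at the bottom equal to PE gained: ½mv² = mgh
h = v²/(2g) = 16.3²/(2 × 9.81) = 13.54 m

h = 13.5 m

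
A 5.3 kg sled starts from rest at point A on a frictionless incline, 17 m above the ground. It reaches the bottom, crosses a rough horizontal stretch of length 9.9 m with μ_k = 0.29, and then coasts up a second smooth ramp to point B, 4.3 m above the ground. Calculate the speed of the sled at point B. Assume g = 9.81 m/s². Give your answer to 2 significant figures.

v = 14 m/s

Energy at A: mgh₁ = (5.3)(9.81)(17) = 883.88 J
Friction loss: W_f = μ_k mg d = 149.3 J
At B: ½mv² + mgh₂ = mgh₁ − W_f
½mv² = 883.88 − 149.3 − 223.57 = 511.04 J
v = √(2 × 511.04/5.3) = 13.89 m/s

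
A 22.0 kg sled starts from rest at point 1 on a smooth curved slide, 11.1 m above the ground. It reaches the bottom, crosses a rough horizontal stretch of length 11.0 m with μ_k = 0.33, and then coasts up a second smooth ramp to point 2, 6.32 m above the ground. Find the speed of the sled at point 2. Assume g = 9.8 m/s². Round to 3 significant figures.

v = 4.75 m/s

Energy at 1: mgh₁ = (22.0)(9.8)(11.1) = 2393.2 J
Friction loss: W_f = μ_k mg d = 782.6 J
At 2: ½mv² + mgh₂ = mgh₁ − W_f
½mv² = 2393.2 − 782.6 − 1362.6 = 247.94 J
v = √(2 × 247.94/22.0) = 4.748 m/s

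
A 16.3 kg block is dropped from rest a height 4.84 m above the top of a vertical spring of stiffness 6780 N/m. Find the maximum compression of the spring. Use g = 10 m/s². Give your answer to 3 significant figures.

Measuring PE from the top of the relaxed spring, at max compression the block has dropped H + x with zero KE, so:
mg(H + x) = ½kx²
½(6780)x² − (16.3)(10)x − (16.3)(10)(4.84) = 0
3390x² − 163.0x − 788.9 = 0
x = [163.0 + √(26569 + 1.0698e+07)]/(2 × 3390) = 0.5071 m

x = 0.507 m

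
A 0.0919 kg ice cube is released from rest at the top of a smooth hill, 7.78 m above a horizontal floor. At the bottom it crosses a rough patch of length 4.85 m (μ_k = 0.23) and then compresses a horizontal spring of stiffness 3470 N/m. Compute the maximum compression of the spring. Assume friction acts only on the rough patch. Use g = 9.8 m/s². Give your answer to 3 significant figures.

Initial energy: E₁ = mgh = (0.0919)(9.8)(7.78) = 7.0068 J
Friction removes W_f = μ_k mg d = (0.23)(0.0919)(9.8)(4.85) = 1.005 J
Energy reaching the spring: E = 7.0068 − 1.005 = 6.0022 J
At max compression ½kx² = E ⇒ x = √(2E/k) = √(2 × 6.0022/3470) = 0.05882 m

x = 0.0588 m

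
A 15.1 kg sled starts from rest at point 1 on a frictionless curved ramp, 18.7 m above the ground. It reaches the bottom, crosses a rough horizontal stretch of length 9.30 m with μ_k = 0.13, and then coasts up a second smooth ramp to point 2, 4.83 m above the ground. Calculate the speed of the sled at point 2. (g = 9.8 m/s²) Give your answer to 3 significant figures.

Energy at 1: mgh₁ = (15.1)(9.8)(18.7) = 2767.2 J
Friction loss: W_f = μ_k mg d = 178.9 J
At 2: ½mv² + mgh₂ = mgh₁ − W_f
½mv² = 2767.2 − 178.9 − 714.74 = 1873.6 J
v = √(2 × 1873.6/15.1) = 15.75 m/s

v = 15.8 m/s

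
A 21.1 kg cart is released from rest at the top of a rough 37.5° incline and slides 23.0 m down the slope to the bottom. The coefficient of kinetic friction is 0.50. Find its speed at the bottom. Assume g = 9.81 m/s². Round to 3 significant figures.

v = 9.78 m/s

Energy: mgh = ½mv² + W_f, with h = L sinθ and W_f = μ_k (mg cosθ) L
mgh = mgL sinθ = (21.1)(9.81)(23.0)sin37.5° = 2898.2 J
W_f = μ_k mg cosθ · L = (0.50)(21.1)(9.81)cos37.5°·23.0 = 1888 J
½mv² = 2898.2 − 1888 = 1009.7 J
v = √(2 × 1009.7/21.1) = 9.783 m/s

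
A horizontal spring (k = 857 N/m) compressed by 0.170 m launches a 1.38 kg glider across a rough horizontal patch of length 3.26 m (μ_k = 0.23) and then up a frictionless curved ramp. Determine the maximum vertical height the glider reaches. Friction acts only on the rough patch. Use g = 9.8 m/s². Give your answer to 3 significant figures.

Spring energy: E₀ = ½kx² = ½(857)(0.170)² = 12.384 J
Friction: W_f = μ_k mg d = (0.23)(1.38)(9.8)(3.26) = 10.14 J
Energy at base of ramp: E = 12.384 − 10.14 = 2.2434 J
At max height all remaining energy is PE: mgh = E ⇒ h = E/(mg) = 2.2434/(1.38 × 9.8) = 0.1659 m

h = 0.166 m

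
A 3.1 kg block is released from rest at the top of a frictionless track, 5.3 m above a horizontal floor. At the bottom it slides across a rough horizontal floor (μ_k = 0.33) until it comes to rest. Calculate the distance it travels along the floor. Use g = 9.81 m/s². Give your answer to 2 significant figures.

Energy at the top = energy at the end + work done against friction:
At rest all PE has been dissipated by friction: mgh = μ_k m g d
d = h/μ_k = 5.3/0.33 = 16.06 m

d = 16 m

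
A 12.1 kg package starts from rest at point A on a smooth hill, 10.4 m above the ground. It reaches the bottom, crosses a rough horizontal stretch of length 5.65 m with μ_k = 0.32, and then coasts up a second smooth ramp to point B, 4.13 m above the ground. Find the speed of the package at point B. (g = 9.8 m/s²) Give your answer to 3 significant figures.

Energy at A: mgh₁ = (12.1)(9.8)(10.4) = 1233.2 J
Friction loss: W_f = μ_k mg d = 214.4 J
At B: ½mv² + mgh₂ = mgh₁ − W_f
½mv² = 1233.2 − 214.4 − 489.74 = 529.10 J
v = √(2 × 529.10/12.1) = 9.352 m/s

v = 9.35 m/s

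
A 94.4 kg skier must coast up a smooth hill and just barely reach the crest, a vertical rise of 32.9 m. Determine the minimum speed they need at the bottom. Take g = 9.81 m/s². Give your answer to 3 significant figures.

At the top they are momentarily at rest, so all KE converts to PE: ½mv² = mgh
v = √(2gh) = √(2 × 9.81 × 32.9) = 25.41 m/s

v = 25.4 m/s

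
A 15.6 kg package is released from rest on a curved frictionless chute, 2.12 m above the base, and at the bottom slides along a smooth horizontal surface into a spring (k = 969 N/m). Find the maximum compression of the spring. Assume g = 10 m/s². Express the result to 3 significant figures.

x = 0.826 m

Energy conservation (no friction) from release to max compression: mgh = ½kx²
x = √(2mgh/k) = √(2 × 15.6 × 10 × 2.12 / 969) = 0.8262 m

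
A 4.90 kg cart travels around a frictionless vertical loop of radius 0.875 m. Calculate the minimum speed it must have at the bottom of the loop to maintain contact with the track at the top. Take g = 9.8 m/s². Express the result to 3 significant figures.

v = 6.55 m/s

At the top: mg = mv_top²/r ⇒ v_top² = gr = 8.575 m²/s²
Energy from bottom to top (height 2r): ½mv_bot² = ½mv_top² + mg(2r)
v_bot² = gr + 4gr = 5gr = 42.88
v_bot = √(5gr) = 6.548 m/s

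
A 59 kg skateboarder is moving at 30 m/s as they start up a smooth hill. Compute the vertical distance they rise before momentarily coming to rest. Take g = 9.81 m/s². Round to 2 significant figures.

By energy conservation, ½mv² = mgh
h = v²/(2g) = 30²/(2 × 9.81) = 45.87 m

h = 46 m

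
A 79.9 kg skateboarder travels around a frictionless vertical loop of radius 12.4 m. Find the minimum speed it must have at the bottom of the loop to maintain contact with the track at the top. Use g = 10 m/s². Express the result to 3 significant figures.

v = 24.9 m/s

At the top: mg = mv_top²/r ⇒ v_top² = gr = 124.0 m²/s²
Energy from bottom to top (height 2r): ½mv_bot² = ½mv_top² + mg(2r)
v_bot² = gr + 4gr = 5gr = 620.0
v_bot = √(5gr) = 24.90 m/s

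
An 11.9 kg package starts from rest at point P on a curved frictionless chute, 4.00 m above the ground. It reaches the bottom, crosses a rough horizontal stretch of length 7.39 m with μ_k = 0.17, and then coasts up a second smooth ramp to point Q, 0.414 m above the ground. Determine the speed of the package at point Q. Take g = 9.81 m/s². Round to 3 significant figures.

Energy at P: mgh₁ = (11.9)(9.81)(4.00) = 466.96 J
Friction loss: W_f = μ_k mg d = 146.7 J
At Q: ½mv² + mgh₂ = mgh₁ − W_f
½mv² = 466.96 − 146.7 − 48.330 = 271.97 J
v = √(2 × 271.97/11.9) = 6.761 m/s

v = 6.76 m/s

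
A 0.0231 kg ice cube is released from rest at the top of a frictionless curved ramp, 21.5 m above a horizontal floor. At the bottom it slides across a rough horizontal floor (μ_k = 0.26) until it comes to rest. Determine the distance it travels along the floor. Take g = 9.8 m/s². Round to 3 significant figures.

d = 82.7 m

Applying the work–energy principle:
At rest all PE has been dissipated by friction: mgh = μ_k m g d
d = h/μ_k = 21.5/0.26 = 82.69 m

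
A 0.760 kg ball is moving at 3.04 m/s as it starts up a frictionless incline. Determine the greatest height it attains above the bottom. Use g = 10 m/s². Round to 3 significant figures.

By energy conservation, ½mv² = mgh
h = v²/(2g) = 3.04²/(2 × 10) = 0.4621 m

h = 0.462 m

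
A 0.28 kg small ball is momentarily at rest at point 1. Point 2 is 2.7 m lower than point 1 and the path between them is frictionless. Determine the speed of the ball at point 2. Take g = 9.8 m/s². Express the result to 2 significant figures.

Equating total energy at the two states: mgh = ½mv²
v = √(2gh) = √(2 × 9.8 × 2.7) = √52.920 = 7.275 m/s

v = 7.3 m/s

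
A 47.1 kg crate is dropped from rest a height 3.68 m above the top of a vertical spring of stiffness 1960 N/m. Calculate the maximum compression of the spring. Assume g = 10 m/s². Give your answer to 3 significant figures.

Measuring PE from the top of the relaxed spring, at max compression the crate has dropped H + x with zero KE, so:
mg(H + x) = ½kx²
½(1960)x² − (47.1)(10)x − (47.1)(10)(3.68) = 0
980.0x² − 471.0x − 1733 = 0
x = [471.0 + √(221841 + 6.7945e+06)]/(2 × 980.0) = 1.592 m

x = 1.59 m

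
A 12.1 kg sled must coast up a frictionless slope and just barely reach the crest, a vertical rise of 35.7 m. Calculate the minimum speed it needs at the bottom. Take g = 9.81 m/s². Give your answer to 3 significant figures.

v = 26.5 m/s

At the top it is momentarily at rest, so all KE converts to PE: ½mv² = mgh
v = √(2gh) = √(2 × 9.81 × 35.7) = 26.47 m/s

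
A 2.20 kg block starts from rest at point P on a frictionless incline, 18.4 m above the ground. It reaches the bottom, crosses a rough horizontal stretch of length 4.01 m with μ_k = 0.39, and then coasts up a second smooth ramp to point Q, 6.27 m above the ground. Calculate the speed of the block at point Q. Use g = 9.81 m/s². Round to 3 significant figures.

v = 14.4 m/s

Energy at P: mgh₁ = (2.20)(9.81)(18.4) = 397.11 J
Friction loss: W_f = μ_k mg d = 33.75 J
At Q: ½mv² + mgh₂ = mgh₁ − W_f
½mv² = 397.11 − 33.75 − 135.32 = 228.04 J
v = √(2 × 228.04/2.20) = 14.40 m/s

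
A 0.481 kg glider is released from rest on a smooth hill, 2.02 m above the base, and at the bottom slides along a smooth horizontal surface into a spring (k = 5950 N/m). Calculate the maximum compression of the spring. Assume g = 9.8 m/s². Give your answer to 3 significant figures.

Energy conservation (no friction) from release to max compression: mgh = ½kx²
x = √(2mgh/k) = √(2 × 0.481 × 9.8 × 2.02 / 5950) = 0.05657 m

x = 0.0566 m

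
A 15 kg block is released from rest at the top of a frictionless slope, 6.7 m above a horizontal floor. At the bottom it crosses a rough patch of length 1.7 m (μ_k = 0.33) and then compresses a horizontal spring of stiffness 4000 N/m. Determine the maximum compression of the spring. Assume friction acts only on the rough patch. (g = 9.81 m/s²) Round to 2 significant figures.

x = 0.67 m

Initial energy: E₁ = mgh = (15)(9.81)(6.7) = 985.91 J
Friction removes W_f = μ_k mg d = (0.33)(15)(9.81)(1.7) = 82.55 J
Energy reaching the spring: E = 985.91 − 82.55 = 903.35 J
At max compression ½kx² = E ⇒ x = √(2E/k) = √(2 × 903.35/4000) = 0.6721 m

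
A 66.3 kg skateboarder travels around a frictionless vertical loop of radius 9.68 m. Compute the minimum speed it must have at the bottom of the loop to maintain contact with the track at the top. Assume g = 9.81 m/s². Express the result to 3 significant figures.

v = 21.8 m/s

At the top: mg = mv_top²/r ⇒ v_top² = gr = 94.96 m²/s²
Energy from bottom to top (height 2r): ½mv_bot² = ½mv_top² + mg(2r)
v_bot² = gr + 4gr = 5gr = 474.8
v_bot = √(5gr) = 21.79 m/s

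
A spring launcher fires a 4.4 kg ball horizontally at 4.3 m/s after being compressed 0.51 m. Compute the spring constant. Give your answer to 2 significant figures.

Spring PE at full compression equals KE at release: ½kx² = ½mv²
k = mv²/x² = (4.4)(4.3)²/(0.51)² = 312.8 N/m

k = 310 N/m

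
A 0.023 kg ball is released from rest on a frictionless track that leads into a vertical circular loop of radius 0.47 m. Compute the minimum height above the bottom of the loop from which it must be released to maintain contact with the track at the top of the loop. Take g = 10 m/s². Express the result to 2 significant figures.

h = 1.2 m

At the top, for minimum speed gravity alone supplies the centripetal force: mg = mv_top²/r ⇒ v_top² = gr = 4.700 m²/s²
Energy conservation from release height h to the top (height 2r): mgh = ½mv_top² + mg(2r)
h = v_top²/(2g) + 2r = r/2 + 2r = 5r/2 = 1.175 m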